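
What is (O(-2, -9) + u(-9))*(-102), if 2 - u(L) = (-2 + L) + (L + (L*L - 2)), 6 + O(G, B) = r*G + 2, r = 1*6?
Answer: 7446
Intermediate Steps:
r = 6
O(G, B) = -4 + 6*G (O(G, B) = -6 + (6*G + 2) = -6 + (2 + 6*G) = -4 + 6*G)
u(L) = 6 - L² - 2*L (u(L) = 2 - ((-2 + L) + (L + (L*L - 2))) = 2 - ((-2 + L) + (L + (L² - 2))) = 2 - ((-2 + L) + (L + (-2 + L²))) = 2 - ((-2 + L) + (-2 + L + L²)) = 2 - (-4 + L² + 2*L) = 2 + (4 - L² - 2*L) = 6 - L² - 2*L)
(O(-2, -9) + u(-9))*(-102) = ((-4 + 6*(-2)) + (6 - 1*(-9)² - 2*(-9)))*(-102) = ((-4 - 12) + (6 - 1*81 + 18))*(-102) = (-16 + (6 - 81 + 18))*(-102) = (-16 - 57)*(-102) = -73*(-102) = 7446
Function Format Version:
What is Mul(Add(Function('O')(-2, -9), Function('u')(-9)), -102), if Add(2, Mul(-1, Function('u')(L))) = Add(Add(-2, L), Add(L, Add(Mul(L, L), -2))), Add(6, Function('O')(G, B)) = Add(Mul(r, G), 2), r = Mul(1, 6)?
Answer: 7446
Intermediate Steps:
r = 6
Function('O')(G, B) = Add(-4, Mul(6, G)) (Function('O')(G, B) = Add(-6, Add(Mul(6, G), 2)) = Add(-6, Add(2, Mul(6, G))) = Add(-4, Mul(6, G)))
Function('u')(L) = Add(6, Mul(-1, Pow(L, 2)), Mul(-2, L)) (Function('u')(L) = Add(2, Mul(-1, Add(Add(-2, L), Add(L, Add(Mul(L, L), -2))))) = Add(2, Mul(-1, Add(Add(-2, L), Add(L, Add(Pow(L, 2), -2))))) = Add(2, Mul(-1, Add(Add(-2, L), Add(L, Add(-2, Pow(L, 2)))))) = Add(2, Mul(-1, Add(Add(-2, L), Add(-2, L, Pow(L, 2))))) = Add(2, Mul(-1, Add(-4, Pow(L, 2), Mul(2, L)))) = Add(2, Add(4, Mul(-1, Pow(L, 2)), Mul(-2, L))) = Add(6, Mul(-1, Pow(L, 2)), Mul(-2, L)))
Mul(Add(Function('O')(-2, -9), Function('u')(-9)), -102) = Mul(Add(Add(-4, Mul(6, -2)), Add(6, Mul(-1, Pow(-9, 2)), Mul(-2, -9))), -102) = Mul(Add(Add(-4, -12), Add(6, Mul(-1, 81), 18)), -102) = Mul(Add(-16, Add(6, -81, 18)), -102) = Mul(Add(-16, -57), -102) = Mul(-73, -102) = 7446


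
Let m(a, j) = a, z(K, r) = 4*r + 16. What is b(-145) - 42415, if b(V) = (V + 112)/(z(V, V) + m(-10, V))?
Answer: -24346177/574 ≈ -42415.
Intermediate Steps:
z(K, r) = 16 + 4*r
b(V) = (112 + V)/(6 + 4*V) (b(V) = (V + 112)/((16 + 4*V) - 10) = (112 + V)/(6 + 4*V))
b(-145) - 42415 = (112 - 145)/(2*(3 + 2*(-145))) - 42415 = (½)*(-33)/(3 - 290) - 42415 = (½)*(-33)/(-287) - 42415 = (½)*(-1/287)*(-33) - 42415 = 33/574 - 42415 = -24346177/574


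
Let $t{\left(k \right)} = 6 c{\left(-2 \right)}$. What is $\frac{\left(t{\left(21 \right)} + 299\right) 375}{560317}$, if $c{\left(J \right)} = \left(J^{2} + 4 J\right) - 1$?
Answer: $\frac{100875}{560317} \approx 0.18003$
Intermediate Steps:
$c{\left(J \right)} = -1 + J^{2} + 4 J$
$t{\left(k \right)} = -30$ ($t{\left(k \right)} = 6 \left(-1 + \left(-2\right)^{2} + 4 \left(-2\right)\right) = 6 \left(-1 + 4 - 8\right) = 6 \left(-5\right) = -30$)
$\frac{\left(t{\left(21 \right)} + 299\right) 375}{560317} = \frac{\left(-30 + 299\right) 375}{560317} = 269 \cdot 375 \cdot \frac{1}{560317} = 100875 \cdot \frac{1}{560317} = \frac{100875}{560317}$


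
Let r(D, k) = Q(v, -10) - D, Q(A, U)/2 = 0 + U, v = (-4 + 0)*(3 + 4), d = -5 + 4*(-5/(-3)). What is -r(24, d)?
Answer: 44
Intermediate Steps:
d = 5/3 (d = -5 + 4*(-5*(-⅓)) = -5 + 4*(5/3) = -5 + 20/3 = 5/3 ≈ 1.6667)
v = -28 (v = -4*7 = -28)
Q(A, U) = 2*U (Q(A, U) = 2*(0 + U) = 2*U)
r(D, k) = -20 - D (r(D, k) = 2*(-10) - D = -20 - D)
-r(24, d) = -(-20 - 1*24) = -(-20 - 24) = -1*(-44) = 44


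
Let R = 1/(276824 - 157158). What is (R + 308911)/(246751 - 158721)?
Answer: 36966143727/10534197980 ≈ 3.5092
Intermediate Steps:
R = 1/119666 ≈ 8.3566e-6
(R + 308911)/(246751 - 158721) = (1/119666 + 308911)/(246751 - 158721) = (36966143727/119666)/88030 = (36966143727/119666)*(1/88030) = 36966143727/10534197980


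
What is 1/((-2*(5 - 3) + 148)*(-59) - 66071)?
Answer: -1/74567 ≈ -1.3411e-5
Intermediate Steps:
1/((-2*(5 - 3) + 148)*(-59) - 66071) = 1/((-2*2 + 148)*(-59) - 66071) = 1/((-4 + 148)*(-59) - 66071) = 1/(144*(-59) - 66071) = 1/(-8496 - 66071) = 1/(-74567) = -1/74567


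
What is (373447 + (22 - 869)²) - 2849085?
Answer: -1758229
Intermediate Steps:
(373447 + (22 - 869)²) - 2849085 = (373447 + (-847)²) - 2849085 = (373447 + 717409) - 2849085 = 1090856 - 2849085 = -1758229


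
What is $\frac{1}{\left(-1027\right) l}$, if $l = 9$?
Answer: $- \frac{1}{9243} \approx -0.00010819$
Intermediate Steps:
$\frac{1}{\left(-1027\right) l} = \frac{1}{\left(-1027\right) 9} = \frac{1}{-9243} = - \frac{1}{9243}$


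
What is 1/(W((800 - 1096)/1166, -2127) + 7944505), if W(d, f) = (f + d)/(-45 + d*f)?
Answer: 288561/2292473067116 ≈ 1.2587e-7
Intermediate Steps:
W(d, f) = (d + f)/(-45 + d*f)
1/(W((800 - 1096)/1166, -2127) + 7944505) = 1/(((800 - 1096)/1166 - 2127)/(-45 + ((800 - 1096)/1166)*(-2127)) + 7944505) = 1/((-296*1/1166 - 2127)/(-45 - 296*1/1166*(-2127)) + 7944505) = 1/((-148/583 - 2127)/(-45 - 148/583*(-2127)) + 7944505) = 1/(-1240189/583/(-45 + 314796/583) + 7944505) = 1/(-1240189/583/(288561/583) + 7944505) = 1/((583/288561)*(-1240189/583) + 7944505) = 1/(-1240189/288561 + 7944505) = 1/(2292473067116/288561) = 288561/2292473067116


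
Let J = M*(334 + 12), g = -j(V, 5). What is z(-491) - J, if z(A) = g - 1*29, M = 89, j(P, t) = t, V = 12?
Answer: -30828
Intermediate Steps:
g = -5 (g = -1*5 = -5)
J = 30794 (J = 89*(334 + 12) = 89*346 = 30794)
z(A) = -34 (z(A) = -5 - 1*29 = -5 - 29 = -34)
z(-491) - J = -34 - 1*30794 = -34 - 30794 = -30828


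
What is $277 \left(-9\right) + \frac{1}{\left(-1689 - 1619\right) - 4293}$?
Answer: $- \frac{18949294}{7601} \approx -2493.0$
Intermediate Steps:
$277 \left(-9\right) + \frac{1}{\left(-1689 - 1619\right) - 4293} = -2493 + \frac{1}{\left(-1689 - 1619\right) - 4293} = -2493 + \frac{1}{-3308 - 4293} = -2493 + \frac{1}{-7601} = -2493 - \frac{1}{7601} = - \frac{18949294}{7601}$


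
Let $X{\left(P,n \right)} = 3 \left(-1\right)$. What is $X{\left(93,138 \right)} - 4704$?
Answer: $-4707$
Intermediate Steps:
$X{\left(P,n \right)} = -3$
$X{\left(93,138 \right)} - 4704 = -3 - 4704 = -4707$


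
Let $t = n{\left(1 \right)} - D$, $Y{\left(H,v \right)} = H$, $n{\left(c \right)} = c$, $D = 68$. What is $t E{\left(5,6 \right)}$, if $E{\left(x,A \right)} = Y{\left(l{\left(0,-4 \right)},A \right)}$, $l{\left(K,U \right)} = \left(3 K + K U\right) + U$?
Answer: $268$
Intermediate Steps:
$l{\left(K,U \right)} = U + 3 K + K U$
$E{\left(x,A \right)} = -4$ ($E{\left(x,A \right)} = -4 + 3 \cdot 0 + 0 \left(-4\right) = -4 + 0 + 0 = -4$)
$t = -67$ ($t = 1 - 68 = -67$)
$t E{\left(5,6 \right)} = \left(-67\right) \left(-4\right) = 268$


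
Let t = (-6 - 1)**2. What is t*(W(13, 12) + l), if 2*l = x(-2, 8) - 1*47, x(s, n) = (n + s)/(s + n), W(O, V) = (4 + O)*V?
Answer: 8869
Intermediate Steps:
t = 49 (t = (-7)**2 = 49)
W(O, V) = V*(4 + O)
x(s, n) = 1 (x(s, n) = (n + s)/(n + s) = 1)
l = -23 (l = (1 - 1*47)/2 = (1 - 47)/2 = (1/2)*(-46) = -23)
t*(W(13, 12) + l) = 49*(12*(4 + 13) - 23) = 49*(12*17 - 23) = 49*(204 - 23) = 49*181 = 8869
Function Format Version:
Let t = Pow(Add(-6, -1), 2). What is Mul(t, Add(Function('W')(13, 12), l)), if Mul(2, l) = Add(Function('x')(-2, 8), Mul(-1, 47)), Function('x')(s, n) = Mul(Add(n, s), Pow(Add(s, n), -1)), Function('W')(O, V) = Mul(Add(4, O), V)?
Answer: 8869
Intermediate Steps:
t = 49 (t = Pow(-7, 2) = 49)
Function('W')(O, V) = Mul(V, Add(4, O))
Function('x')(s, n) = 1 (Function('x')(s, n) = Mul(Add(n, s), Pow(Add(n, s), -1)) = 1)
l = -23 (l = Mul(Rational(1, 2), Add(1, Mul(-1, 47))) = Mul(Rational(1, 2), Add(1, -47)) = Mul(Rational(1, 2), -46) = -23)
Mul(t, Add(Function('W')(13, 12), l)) = Mul(49, Add(Mul(12, Add(4, 13)), -23)) = Mul(49, Add(Mul(12, 17), -23)) = Mul(49, Add(204, -23)) = Mul(49, 181) = 8869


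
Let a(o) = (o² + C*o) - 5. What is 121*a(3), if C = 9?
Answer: 3751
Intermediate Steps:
a(o) = -5 + o² + 9*o (a(o) = (o² + 9*o) - 5 = -5 + o² + 9*o)
121*a(3) = 121*(-5 + 3² + 9*3) = 121*(-5 + 9 + 27) = 121*31 = 3751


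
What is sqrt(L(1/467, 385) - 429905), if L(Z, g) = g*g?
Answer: 4*I*sqrt(17605) ≈ 530.74*I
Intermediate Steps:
L(Z, g) = g**2
sqrt(L(1/467, 385) - 429905) = sqrt(385**2 - 429905) = sqrt(148225 - 429905) = sqrt(-281680) = 4*I*sqrt(17605)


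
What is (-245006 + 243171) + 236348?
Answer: 234513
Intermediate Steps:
(-245006 + 243171) + 236348 = -1835 + 236348 = 234513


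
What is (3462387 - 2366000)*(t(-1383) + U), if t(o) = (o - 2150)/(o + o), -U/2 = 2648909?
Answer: -16066193121808285/2766 ≈ -5.8085e+12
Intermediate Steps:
U = -5297818 (U = -2*2648909 = -5297818)
t(o) = (-2150 + o)/(2*o) (t(o) = (-2150 + o)/((2*o)) = (-2150 + o)*(1/(2*o)) = (-2150 + o)/(2*o))
(3462387 - 2366000)*(t(-1383) + U) = (3462387 - 2366000)*((½)*(-2150 - 1383)/(-1383) - 5297818) = 1096387*((½)*(-1/1383)*(-3533) - 5297818) = 1096387*(3533/2766 - 5297818) = 1096387*(-14653761055/2766) = -16066193121808285/2766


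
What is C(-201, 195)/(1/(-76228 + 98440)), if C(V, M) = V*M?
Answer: -870599340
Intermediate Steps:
C(V, M) = M*V
C(-201, 195)/(1/(-76228 + 98440)) = (195*(-201))/(1/(-76228 + 98440)) = -39195/(1/22212) = -39195/1/22212 = -39195*22212 = -870599340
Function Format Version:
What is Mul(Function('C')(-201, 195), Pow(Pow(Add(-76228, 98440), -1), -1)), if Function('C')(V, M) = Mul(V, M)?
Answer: -870599340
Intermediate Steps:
Function('C')(V, M) = Mul(M, V)
Mul(Function('C')(-201, 195), Pow(Pow(Add(-76228, 98440), -1), -1)) = Mul(Mul(195, -201), Pow(Pow(Add(-76228, 98440), -1), -1)) = Mul(-39195, Pow(Pow(22212, -1), -1)) = Mul(-39195, Pow(Rational(1, 22212), -1)) = Mul(-39195, 22212) = -870599340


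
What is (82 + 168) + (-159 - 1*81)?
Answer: 10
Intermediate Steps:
(82 + 168) + (-159 - 1*81) = 250 + (-159 - 81) = 250 - 240 = 10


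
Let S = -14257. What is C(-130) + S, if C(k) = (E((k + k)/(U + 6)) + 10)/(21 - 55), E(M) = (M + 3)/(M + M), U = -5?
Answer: -14827601/1040 ≈ -14257.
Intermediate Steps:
E(M) = (3 + M)/(2*M) (E(M) = (3 + M)/((2*M)) = (3 + M)*(1/(2*M)) = (3 + M)/(2*M))
C(k) = -5/17 - (3 + 2*k)/(136*k) (C(k) = ((3 + (k + k)/(-5 + 6))/(2*(((k + k)/(-5 + 6)))) + 10)/(21 - 55) = ((3 + (2*k)/1)/(2*(((2*k)/1))) + 10)/(-34) = ((3 + (2*k)*1)/(2*(((2*k)*1))) + 10)*(-1/34) = ((3 + 2*k)/(2*((2*k))) + 10)*(-1/34) = ((1/(2*k))*(3 + 2*k)/2 + 10)*(-1/34) = ((3 + 2*k)/(4*k) + 10)*(-1/34) = (10 + (3 + 2*k)/(4*k))*(-1/34) = -5/17 - (3 + 2*k)/(136*k))
C(-130) + S = (3/136)*(-1 - 14*(-130))/(-130) - 14257 = (3/136)*(-1/130)*(-1 + 1820) - 14257 = (3/136)*(-1/130)*1819 - 14257 = -321/1040 - 14257 = -14827601/1040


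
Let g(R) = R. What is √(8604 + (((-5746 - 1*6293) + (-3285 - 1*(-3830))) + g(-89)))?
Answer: 3*I*√331 ≈ 54.58*I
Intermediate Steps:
√(8604 + (((-5746 - 1*6293) + (-3285 - 1*(-3830))) + g(-89))) = √(8604 + (((-5746 - 1*6293) + (-3285 - 1*(-3830))) - 89)) = √(8604 + (((-5746 - 6293) + (-3285 + 3830)) - 89)) = √(8604 + ((-12039 + 545) - 89)) = √(8604 + (-11494 - 89)) = √(8604 - 11583) = √(-2979) = 3*I*√331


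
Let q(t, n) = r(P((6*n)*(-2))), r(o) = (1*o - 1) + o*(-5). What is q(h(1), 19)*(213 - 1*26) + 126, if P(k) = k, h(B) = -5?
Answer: 170483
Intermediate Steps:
r(o) = -1 - 4*o (r(o) = (o - 1) - 5*o = (-1 + o) - 5*o = -1 - 4*o)
q(t, n) = -1 + 48*n (q(t, n) = -1 - 4*6*n*(-2) = -1 - (-48)*n = -1 + 48*n)
q(h(1), 19)*(213 - 1*26) + 126 = (-1 + 48*19)*(213 - 1*26) + 126 = (-1 + 912)*(213 - 26) + 126 = 911*187 + 126 = 170357 + 126 = 170483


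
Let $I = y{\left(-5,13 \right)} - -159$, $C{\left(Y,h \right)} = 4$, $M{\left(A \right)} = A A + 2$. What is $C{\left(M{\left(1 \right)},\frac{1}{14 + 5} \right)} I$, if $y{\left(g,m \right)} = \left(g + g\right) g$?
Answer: $836$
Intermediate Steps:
$M{\left(A \right)} = 2 + A^{2}$ ($M{\left(A \right)} = A^{2} + 2 = 2 + A^{2}$)
$y{\left(g,m \right)} = 2 g^{2}$ ($y{\left(g,m \right)} = 2 g g = 2 g^{2}$)
$I = 209$ ($I = 2 \left(-5\right)^{2} - -159 = 2 \cdot 25 + 159 = 50 + 159 = 209$)
$C{\left(M{\left(1 \right)},\frac{1}{14 + 5} \right)} I = 4 \cdot 209 = 836$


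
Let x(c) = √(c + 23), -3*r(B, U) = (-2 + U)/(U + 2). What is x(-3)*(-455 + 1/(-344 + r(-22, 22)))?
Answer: -5639306*√5/6197 ≈ -2034.8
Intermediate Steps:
r(B, U) = -(-2 + U)/(3*(2 + U)) (r(B, U) = -(-2 + U)/(3*(U + 2)) = -(-2 + U)/(3*(2 + U)))
x(c) = √(23 + c)
x(-3)*(-455 + 1/(-344 + r(-22, 22))) = √(23 - 3)*(-455 + 1/(-344 + (2 - 1*22)/(3*(2 + 22)))) = √20*(-455 + 1/(-344 + (⅓)*(2 - 22)/24)) = (2*√5)*(-455 + 1/(-344 + (⅓)*(1/24)*(-20))) = (2*√5)*(-455 + 1/(-344 - 5/18)) = (2*√5)*(-455 + 1/(-6197/18)) = (2*√5)*(-455 - 18/6197) = (2*√5)*(-2819653/6197) = -5639306*√5/6197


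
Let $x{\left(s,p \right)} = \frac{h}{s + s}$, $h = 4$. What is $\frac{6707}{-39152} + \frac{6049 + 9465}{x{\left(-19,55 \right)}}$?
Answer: $- \frac{5770345923}{39152} \approx -1.4738 \cdot 10^{5}$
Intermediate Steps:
$x{\left(s,p \right)} = \frac{2}{s}$ ($x{\left(s,p \right)} = \frac{4}{s + s} = \frac{4}{2 s} = 4 \frac{1}{2 s} = \frac{2}{s}$)
$\frac{6707}{-39152} + \frac{6049 + 9465}{x{\left(-19,55 \right)}} = \frac{6707}{-39152} + \frac{6049 + 9465}{2 \frac{1}{-19}} = 6707 \left(- \frac{1}{39152}\right) + \frac{15514}{2 \left(- \frac{1}{19}\right)} = - \frac{6707}{39152} + \frac{15514}{- \frac{2}{19}} = - \frac{6707}{39152} + 15514 \left(- \frac{19}{2}\right) = - \frac{6707}{39152} - 147383 = - \frac{5770345923}{39152}$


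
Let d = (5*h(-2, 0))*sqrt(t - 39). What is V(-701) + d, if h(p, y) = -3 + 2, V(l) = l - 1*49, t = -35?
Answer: -750 - 5*I*sqrt(74) ≈ -750.0 - 43.012*I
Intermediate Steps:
V(l) = -49 + l (V(l) = l - 49 = -49 + l)
h(p, y) = -1
d = -5*I*sqrt(74) (d = (5*(-1))*sqrt(-35 - 39) = -5*I*sqrt(74) ≈ -43.012*I)
V(-701) + d = (-49 - 701) - 5*I*sqrt(74) = -750 - 5*I*sqrt(74)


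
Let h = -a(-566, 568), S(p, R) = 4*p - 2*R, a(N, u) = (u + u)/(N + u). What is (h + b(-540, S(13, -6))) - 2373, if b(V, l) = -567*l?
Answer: -39229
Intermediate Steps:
a(N, u) = 2*u/(N + u) (a(N, u) = (2*u)/(N + u) = 2*u/(N + u))
S(p, R) = -2*R + 4*p
h = -568 (h = -2*568/(-566 + 568) = -2*568/2 = -1*568 = -568)
(h + b(-540, S(13, -6))) - 2373 = (-568 - 567*(-2*(-6) + 4*13)) - 2373 = (-568 - 567*(12 + 52)) - 2373 = (-568 - 567*64) - 2373 = (-568 - 36288) - 2373 = -36856 - 2373 = -39229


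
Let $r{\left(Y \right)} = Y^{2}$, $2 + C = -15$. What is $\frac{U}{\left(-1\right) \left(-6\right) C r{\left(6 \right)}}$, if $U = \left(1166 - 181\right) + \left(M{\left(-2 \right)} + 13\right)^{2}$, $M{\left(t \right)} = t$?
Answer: $- \frac{553}{1836} \approx -0.3012$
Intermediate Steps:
$C = -17$ ($C = -2 - 15 = -17$)
$U = 1106$ ($U = \left(1166 - 181\right) + \left(-2 + 13\right)^{2} = 985 + 11^{2} = 985 + 121 = 1106$)
$\frac{U}{\left(-1\right) \left(-6\right) C r{\left(6 \right)}} = \frac{1106}{\left(-1\right) \left(-6\right) \left(-17\right) 6^{2}} = \frac{1106}{6 \left(-17\right) 36} = \frac{1106}{\left(-102\right) 36} = \frac{1106}{-3672} = 1106 \left(- \frac{1}{3672}\right) = - \frac{553}{1836}$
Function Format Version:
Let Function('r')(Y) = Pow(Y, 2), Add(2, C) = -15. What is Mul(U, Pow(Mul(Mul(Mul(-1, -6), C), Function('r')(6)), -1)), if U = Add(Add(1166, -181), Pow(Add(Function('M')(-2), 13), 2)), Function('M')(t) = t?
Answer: Rational(-553, 1836) ≈ -0.30120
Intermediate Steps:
C = -17 (C = Add(-2, -15) = -17)
U = 1106 (U = Add(Add(1166, -181), Pow(Add(-2, 13), 2)) = Add(985, Pow(11, 2)) = Add(985, 121) = 1106)
Mul(U, Pow(Mul(Mul(Mul(-1, -6), C), Function('r')(6)), -1)) = Mul(1106, Pow(Mul(Mul(Mul(-1, -6), -17), Pow(6, 2)), -1)) = Mul(1106, Pow(Mul(Mul(6, -17), 36), -1)) = Mul(1106, Pow(Mul(-102, 36), -1)) = Mul(1106, Pow(-3672, -1)) = Mul(1106, Rational(-1, 3672)) = Rational(-553, 1836)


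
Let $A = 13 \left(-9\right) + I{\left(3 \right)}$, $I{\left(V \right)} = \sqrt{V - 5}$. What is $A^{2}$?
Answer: $\left(117 - i \sqrt{2}\right)^{2} \approx 13687.0 - 330.93 i$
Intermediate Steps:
$I{\left(V \right)} = \sqrt{-5 + V}$
$A = -117 + i \sqrt{2}$ ($A = 13 \left(-9\right) + \sqrt{-5 + 3} = -117 + \sqrt{-2} = -117 + i \sqrt{2} \approx -117.0 + 1.4142 i$)
$A^{2} = \left(-117 + i \sqrt{2}\right)^{2}$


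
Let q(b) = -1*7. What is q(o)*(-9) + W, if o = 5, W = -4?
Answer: 59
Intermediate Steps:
q(b) = -7
q(o)*(-9) + W = -7*(-9) - 4 = 63 - 4 = 59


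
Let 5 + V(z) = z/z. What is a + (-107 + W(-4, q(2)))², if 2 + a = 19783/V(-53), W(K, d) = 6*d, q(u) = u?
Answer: 16309/4 ≈ 4077.3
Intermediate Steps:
V(z) = -4 (V(z) = -5 + z/z = -5 + 1 = -4)
a = -19791/4 (a = -2 + 19783/(-4) = -2 + 19783*(-¼) = -2 - 19783/4 = -19791/4 ≈ -4947.8)
a + (-107 + W(-4, q(2)))² = -19791/4 + (-107 + 6*2)² = -19791/4 + (-107 + 12)² = -19791/4 + (-95)² = -19791/4 + 9025 = 16309/4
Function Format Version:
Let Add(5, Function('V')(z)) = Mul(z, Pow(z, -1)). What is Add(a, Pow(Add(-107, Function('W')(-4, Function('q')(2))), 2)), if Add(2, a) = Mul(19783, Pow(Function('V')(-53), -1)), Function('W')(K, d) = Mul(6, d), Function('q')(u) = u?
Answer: Rational(16309, 4) ≈ 4077.3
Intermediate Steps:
Function('V')(z) = -4 (Function('V')(z) = Add(-5, Mul(z, Pow(z, -1))) = Add(-5, 1) = -4)
a = Rational(-19791, 4) (a = Add(-2, Mul(19783, Pow(-4, -1))) = Add(-2, Mul(19783, Rational(-1, 4))) = Add(-2, Rational(-19783, 4)) = Rational(-19791, 4) ≈ -4947.8)
Add(a, Pow(Add(-107, Function('W')(-4, Function('q')(2))), 2)) = Add(Rational(-19791, 4), Pow(Add(-107, Mul(6, 2)), 2)) = Add(Rational(-19791, 4), Pow(Add(-107, 12), 2)) = Add(Rational(-19791, 4), Pow(-95, 2)) = Add(Rational(-19791, 4), 9025) = Rational(16309, 4)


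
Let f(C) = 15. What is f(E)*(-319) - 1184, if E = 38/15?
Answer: -5969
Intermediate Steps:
E = 38/15 (E = 38*(1/15) = 38/15 ≈ 2.5333)
f(E)*(-319) - 1184 = 15*(-319) - 1184 = -4785 - 1184 = -5969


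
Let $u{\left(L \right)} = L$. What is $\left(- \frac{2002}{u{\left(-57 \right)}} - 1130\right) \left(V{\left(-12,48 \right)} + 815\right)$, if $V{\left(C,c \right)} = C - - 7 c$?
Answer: $- \frac{71082712}{57} \approx -1.2471 \cdot 10^{6}$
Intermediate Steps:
$V{\left(C,c \right)} = C + 7 c$
$\left(- \frac{2002}{u{\left(-57 \right)}} - 1130\right) \left(V{\left(-12,48 \right)} + 815\right) = \left(- \frac{2002}{-57} - 1130\right) \left(\left(-12 + 7 \cdot 48\right) + 815\right) = \left(\left(-2002\right) \left(- \frac{1}{57}\right) - 1130\right) \left(\left(-12 + 336\right) + 815\right) = \left(\frac{2002}{57} - 1130\right) \left(324 + 815\right) = \left(- \frac{62408}{57}\right) 1139 = - \frac{71082712}{57}$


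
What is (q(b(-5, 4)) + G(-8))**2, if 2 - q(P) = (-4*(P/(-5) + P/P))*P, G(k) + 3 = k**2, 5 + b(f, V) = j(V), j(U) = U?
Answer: 84681/25 ≈ 3387.2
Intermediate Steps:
b(f, V) = -5 + V
G(k) = -3 + k**2
q(P) = 2 - P*(-4 + 4*P/5) (q(P) = 2 - (-4*(P/(-5) + P/P))*P = 2 - (-4*(P*(-1/5) + 1))*P = 2 - (-4*(-P/5 + 1))*P = 2 - (-4*(1 - P/5))*P = 2 - (-4 + 4*P/5)*P = 2 - P*(-4 + 4*P/5))
(q(b(-5, 4)) + G(-8))**2 = ((2 + 4*(-5 + 4) - 4*(-5 + 4)**2/5) + (-3 + (-8)**2))**2 = ((2 + 4*(-1) - 4/5*(-1)**2) + (-3 + 64))**2 = ((2 - 4 - 4/5*1) + 61)**2 = ((2 - 4 - 4/5) + 61)**2 = (-14/5 + 61)**2 = (291/5)**2 = 84681/25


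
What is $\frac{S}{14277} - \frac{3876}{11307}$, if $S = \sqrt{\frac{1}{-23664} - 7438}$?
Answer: $- \frac{1292}{3769} + \frac{i \sqrt{260322980007}}{84462732} \approx -0.3428 + 0.0060408 i$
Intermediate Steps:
$S = \frac{i \sqrt{260322980007}}{5916}$ ($S = \sqrt{- \frac{1}{23664} - 7438} = \sqrt{- \frac{176012833}{23664}} = \frac{i \sqrt{260322980007}}{5916} \approx 86.244 i$)
$\frac{S}{14277} - \frac{3876}{11307} = \frac{\frac{1}{5916} i \sqrt{260322980007}}{14277} - \frac{3876}{11307} = \frac{i \sqrt{260322980007}}{5916} \cdot \frac{1}{14277} - \frac{1292}{3769} = \frac{i \sqrt{260322980007}}{84462732} - \frac{1292}{3769} = - \frac{1292}{3769} + \frac{i \sqrt{260322980007}}{84462732}$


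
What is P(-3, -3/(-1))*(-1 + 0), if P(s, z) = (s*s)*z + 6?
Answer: -33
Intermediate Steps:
P(s, z) = 6 + z*s² (P(s, z) = s²*z + 6 = z*s² + 6 = 6 + z*s²)
P(-3, -3/(-1))*(-1 + 0) = (6 - 3/(-1)*(-3)²)*(-1 + 0) = (6 - 3*(-1)*9)*(-1) = (6 + 3*9)*(-1) = (6 + 27)*(-1) = 33*(-1) = -33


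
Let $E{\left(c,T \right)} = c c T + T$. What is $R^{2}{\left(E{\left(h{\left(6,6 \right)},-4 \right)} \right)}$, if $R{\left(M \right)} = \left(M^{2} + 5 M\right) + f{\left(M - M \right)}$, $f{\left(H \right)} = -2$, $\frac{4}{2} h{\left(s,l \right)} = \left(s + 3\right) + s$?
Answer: $2631074436$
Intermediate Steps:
$h{\left(s,l \right)} = \frac{3}{2} + s$ ($h{\left(s,l \right)} = \frac{\left(s + 3\right) + s}{2} = \frac{\left(3 + s\right) + s}{2} = \frac{3 + 2 s}{2} = \frac{3}{2} + s$)
$E{\left(c,T \right)} = T + T c^{2}$ ($E{\left(c,T \right)} = c^{2} T + T = T c^{2} + T = T + T c^{2}$)
$R{\left(M \right)} = -2 + M^{2} + 5 M$ ($R{\left(M \right)} = \left(M^{2} + 5 M\right) - 2 = -2 + M^{2} + 5 M$)
$R^{2}{\left(E{\left(h{\left(6,6 \right)},-4 \right)} \right)} = \left(-2 + \left(- 4 \left(1 + \left(\frac{3}{2} + 6\right)^{2}\right)\right)^{2} + 5 \left(- 4 \left(1 + \left(\frac{3}{2} + 6\right)^{2}\right)\right)\right)^{2} = \left(-2 + \left(- 4 \left(1 + \left(\frac{15}{2}\right)^{2}\right)\right)^{2} + 5 \left(- 4 \left(1 + \left(\frac{15}{2}\right)^{2}\right)\right)\right)^{2} = \left(-2 + \left(- 4 \left(1 + \frac{225}{4}\right)\right)^{2} + 5 \left(- 4 \left(1 + \frac{225}{4}\right)\right)\right)^{2} = \left(-2 + \left(\left(-4\right) \frac{229}{4}\right)^{2} + 5 \left(\left(-4\right) \frac{229}{4}\right)\right)^{2} = \left(-2 + \left(-229\right)^{2} + 5 \left(-229\right)\right)^{2} = \left(-2 + 52441 - 1145\right)^{2} = 51294^{2} = 2631074436$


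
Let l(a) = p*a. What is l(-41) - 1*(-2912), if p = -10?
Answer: 3322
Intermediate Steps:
l(a) = -10*a
l(-41) - 1*(-2912) = -10*(-41) - 1*(-2912) = 410 + 2912 = 3322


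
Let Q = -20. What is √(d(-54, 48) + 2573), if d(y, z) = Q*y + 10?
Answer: 3*√407 ≈ 60.523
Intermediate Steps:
d(y, z) = 10 - 20*y (d(y, z) = -20*y + 10 = 10 - 20*y)
√(d(-54, 48) + 2573) = √((10 - 20*(-54)) + 2573) = √((10 + 1080) + 2573) = √(1090 + 2573) = √3663 = 3*√407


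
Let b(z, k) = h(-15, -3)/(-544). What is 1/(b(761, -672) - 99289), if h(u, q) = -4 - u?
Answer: -544/54013227 ≈ -1.0072e-5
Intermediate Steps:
b(z, k) = -11/544 (b(z, k) = (-4 - 1*(-15))/(-544) = (-4 + 15)*(-1/544) = 11*(-1/544) = -11/544)
1/(b(761, -672) - 99289) = 1/(-11/544 - 99289) = 1/(-54013227/544) = -544/54013227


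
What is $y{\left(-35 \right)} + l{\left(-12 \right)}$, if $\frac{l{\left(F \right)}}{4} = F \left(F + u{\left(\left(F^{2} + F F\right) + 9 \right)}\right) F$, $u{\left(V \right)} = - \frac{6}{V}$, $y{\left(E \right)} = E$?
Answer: $- \frac{76545}{11} \approx -6958.6$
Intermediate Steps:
$l{\left(F \right)} = 4 F^{2} \left(F - \frac{6}{9 + 2 F^{2}}\right)$ ($l{\left(F \right)} = 4 F \left(F - \frac{6}{\left(F^{2} + F F\right) + 9}\right) F = 4 F \left(F - \frac{6}{\left(F^{2} + F^{2}\right) + 9}\right) F = 4 F \left(F - \frac{6}{2 F^{2} + 9}\right) F = 4 F \left(F - \frac{6}{9 + 2 F^{2}}\right) F = 4 F^{2} \left(F - \frac{6}{9 + 2 F^{2}}\right)$)
$y{\left(-35 \right)} + l{\left(-12 \right)} = -35 + \frac{4 \left(-12\right)^{2} \left(-6 - 12 \left(9 + 2 \left(-12\right)^{2}\right)\right)}{9 + 2 \left(-12\right)^{2}} = -35 + 4 \cdot 144 \frac{1}{9 + 2 \cdot 144} \left(-6 - 12 \left(9 + 2 \cdot 144\right)\right) = -35 + 4 \cdot 144 \frac{1}{9 + 288} \left(-6 - 12 \left(9 + 288\right)\right) = -35 + 4 \cdot 144 \cdot \frac{1}{297} \left(-6 - 3564\right) = -35 + 4 \cdot 144 \cdot \frac{1}{297} \left(-3570\right) = -35 - \frac{76160}{11} = - \frac{76545}{11}$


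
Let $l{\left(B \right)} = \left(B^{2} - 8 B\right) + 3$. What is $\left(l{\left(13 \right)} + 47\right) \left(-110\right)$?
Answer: $-12650$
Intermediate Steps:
$l{\left(B \right)} = 3 + B^{2} - 8 B$
$\left(l{\left(13 \right)} + 47\right) \left(-110\right) = \left(\left(3 + 13^{2} - 104\right) + 47\right) \left(-110\right) = \left(\left(3 + 169 - 104\right) + 47\right) \left(-110\right) = \left(68 + 47\right) \left(-110\right) = 115 \left(-110\right) = -12650$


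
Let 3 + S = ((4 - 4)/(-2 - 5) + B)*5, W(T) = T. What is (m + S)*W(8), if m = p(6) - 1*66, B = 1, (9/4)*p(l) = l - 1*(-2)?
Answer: -4352/9 ≈ -483.56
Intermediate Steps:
p(l) = 8/9 + 4*l/9 (p(l) = 4*(l - 1*(-2))/9 = 4*(l + 2)/9 = 4*(2 + l)/9 = 8/9 + 4*l/9)
m = -562/9 (m = (8/9 + (4/9)*6) - 1*66 = (8/9 + 8/3) - 66 = 32/9 - 66 = -562/9 ≈ -62.444)
S = 2 (S = -3 + ((4 - 4)/(-2 - 5) + 1)*5 = -3 + (0/(-7) + 1)*5 = -3 + (0*(-⅐) + 1)*5 = -3 + (0 + 1)*5 = -3 + 1*5 = -3 + 5 = 2)
(m + S)*W(8) = (-562/9 + 2)*8 = -544/9*8 = -4352/9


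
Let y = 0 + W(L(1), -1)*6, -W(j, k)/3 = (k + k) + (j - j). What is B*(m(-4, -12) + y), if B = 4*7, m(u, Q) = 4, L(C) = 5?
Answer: 1120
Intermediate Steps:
W(j, k) = -6*k (W(j, k) = -3*((k + k) + (j - j)) = -3*(2*k + 0) = -6*k)
y = 36 (y = 0 - 6*(-1)*6 = 0 + 6*6 = 0 + 36 = 36)
B = 28
B*(m(-4, -12) + y) = 28*(4 + 36) = 28*40 = 1120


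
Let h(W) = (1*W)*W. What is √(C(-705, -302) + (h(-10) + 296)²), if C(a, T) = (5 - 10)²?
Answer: √156841 ≈ 396.03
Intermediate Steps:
C(a, T) = 25 (C(a, T) = (-5)² = 25)
h(W) = W² (h(W) = W*W = W²)
√(C(-705, -302) + (h(-10) + 296)²) = √(25 + ((-10)² + 296)²) = √(25 + (100 + 296)²) = √(25 + 396²) = √(25 + 156816) = √156841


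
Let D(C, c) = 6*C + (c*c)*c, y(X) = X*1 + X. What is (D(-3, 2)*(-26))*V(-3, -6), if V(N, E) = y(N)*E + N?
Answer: 8580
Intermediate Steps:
y(X) = 2*X (y(X) = X + X = 2*X)
V(N, E) = N + 2*E*N (V(N, E) = (2*N)*E + N = 2*E*N + N = N + 2*E*N)
D(C, c) = c**3 + 6*C (D(C, c) = 6*C + c**2*c = 6*C + c**3 = c**3 + 6*C)
(D(-3, 2)*(-26))*V(-3, -6) = ((2**3 + 6*(-3))*(-26))*(-3*(1 + 2*(-6))) = ((8 - 18)*(-26))*(-3*(1 - 12)) = (-10*(-26))*(-3*(-11)) = 260*33 = 8580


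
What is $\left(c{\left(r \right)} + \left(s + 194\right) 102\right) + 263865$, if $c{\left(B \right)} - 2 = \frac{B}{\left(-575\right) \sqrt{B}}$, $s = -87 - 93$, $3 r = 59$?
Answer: $265295 - \frac{\sqrt{177}}{1725} \approx 2.653 \cdot 10^{5}$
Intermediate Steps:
$r = \frac{59}{3}$ ($r = \frac{1}{3} \cdot 59 = \frac{59}{3} \approx 19.667$)
$s = -180$ ($s = -87 - 93 = -180$)
$c{\left(B \right)} = 2 - \frac{\sqrt{B}}{575}$ ($c{\left(B \right)} = 2 + \frac{B}{\left(-575\right) \sqrt{B}} = 2 + B \left(- \frac{1}{575 \sqrt{B}}\right) = 2 - \frac{\sqrt{B}}{575}$)
$\left(c{\left(r \right)} + \left(s + 194\right) 102\right) + 263865 = \left(\left(2 - \frac{\sqrt{\frac{59}{3}}}{575}\right) + \left(-180 + 194\right) 102\right) + 263865 = \left(\left(2 - \frac{\frac{1}{3} \sqrt{177}}{575}\right) + 14 \cdot 102\right) + 263865 = \left(\left(2 - \frac{\sqrt{177}}{1725}\right) + 1428\right) + 263865 = \left(1430 - \frac{\sqrt{177}}{1725}\right) + 263865 = 265295 - \frac{\sqrt{177}}{1725}$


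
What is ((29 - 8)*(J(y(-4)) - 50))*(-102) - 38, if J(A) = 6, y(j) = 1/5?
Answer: 94210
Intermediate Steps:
y(j) = ⅕
((29 - 8)*(J(y(-4)) - 50))*(-102) - 38 = ((29 - 8)*(6 - 50))*(-102) - 38 = (21*(-44))*(-102) - 38 = -924*(-102) - 38 = 94248 - 38 = 94210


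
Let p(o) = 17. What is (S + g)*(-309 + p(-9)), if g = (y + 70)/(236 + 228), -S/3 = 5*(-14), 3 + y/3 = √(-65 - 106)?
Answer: -7117573/116 - 657*I*√19/116 ≈ -61358.0 - 24.688*I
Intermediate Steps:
y = -9 + 9*I*√19 (y = -9 + 3*√(-65 - 106) = -9 + 3*√(-171) = -9 + 3*(3*I*√19) = -9 + 9*I*√19 ≈ -9.0 + 39.23*I)
S = 210 (S = -15*(-14) = -3*(-70) = 210)
g = 61/464 + 9*I*√19/464 (g = ((-9 + 9*I*√19) + 70)/(236 + 228) = (61 + 9*I*√19)/464 = (61 + 9*I*√19)*(1/464) = 61/464 + 9*I*√19/464 ≈ 0.13147 + 0.084548*I)
(S + g)*(-309 + p(-9)) = (210 + (61/464 + 9*I*√19/464))*(-309 + 17) = (97501/464 + 9*I*√19/464)*(-292) = -7117573/116 - 657*I*√19/116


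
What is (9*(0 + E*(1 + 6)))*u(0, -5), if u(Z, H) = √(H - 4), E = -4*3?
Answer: -2268*I ≈ -2268.0*I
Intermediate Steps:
E = -12
u(Z, H) = √(-4 + H)
(9*(0 + E*(1 + 6)))*u(0, -5) = (9*(0 - 12*(1 + 6)))*√(-4 - 5) = (9*(0 - 12*7))*√(-9) = (9*(0 - 84))*(3*I) = (9*(-84))*(3*I) = -2268*I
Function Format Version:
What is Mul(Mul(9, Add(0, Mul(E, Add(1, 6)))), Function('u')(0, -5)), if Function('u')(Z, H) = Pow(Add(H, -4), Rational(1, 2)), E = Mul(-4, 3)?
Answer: Mul(-2268, I) ≈ Mul(-2268.0, I)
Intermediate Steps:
E = -12
Function('u')(Z, H) = Pow(Add(-4, H), Rational(1, 2))
Mul(Mul(9, Add(0, Mul(E, Add(1, 6)))), Function('u')(0, -5)) = Mul(Mul(9, Add(0, Mul(-12, Add(1, 6)))), Pow(Add(-4, -5), Rational(1, 2))) = Mul(Mul(9, Add(0, Mul(-12, 7))), Pow(-9, Rational(1, 2))) = Mul(Mul(9, Add(0, -84)), Mul(3, I)) = Mul(Mul(9, -84), Mul(3, I)) = Mul(-756, Mul(3, I)) = Mul(-2268, I)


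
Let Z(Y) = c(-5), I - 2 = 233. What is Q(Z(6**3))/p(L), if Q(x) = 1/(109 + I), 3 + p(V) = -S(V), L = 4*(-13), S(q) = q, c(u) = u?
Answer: 1/16856 ≈ 5.9326e-5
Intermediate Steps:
I = 235 (I = 2 + 233 = 235)
L = -52
Z(Y) = -5
p(V) = -3 - V
Q(x) = 1/344 (Q(x) = 1/(109 + 235) = 1/344)
Q(Z(6**3))/p(L) = 1/(344*(-3 - 1*(-52))) = 1/(344*(-3 + 52)) = (1/344)/49 = (1/344)*(1/49) = 1/16856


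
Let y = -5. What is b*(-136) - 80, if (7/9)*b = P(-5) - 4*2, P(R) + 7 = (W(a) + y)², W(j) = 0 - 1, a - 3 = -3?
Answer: -3752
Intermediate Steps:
a = 0 (a = 3 - 3 = 0)
W(j) = -1
P(R) = 29 (P(R) = -7 + (-1 - 5)² = -7 + (-6)² = -7 + 36 = 29)
b = 27 (b = 9*(29 - 4*2)/7 = 9*(29 - 8)/7 = (9/7)*21 = 27)
b*(-136) - 80 = 27*(-136) - 80 = -3672 - 80 = -3752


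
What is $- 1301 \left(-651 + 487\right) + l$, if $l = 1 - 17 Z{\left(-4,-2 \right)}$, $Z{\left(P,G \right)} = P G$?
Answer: $213229$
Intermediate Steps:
$Z{\left(P,G \right)} = G P$
$l = -135$ ($l = 1 - 17 \left(\left(-2\right) \left(-4\right)\right) = 1 - 136 = -135$)
$- 1301 \left(-651 + 487\right) + l = - 1301 \left(-651 + 487\right) - 135 = \left(-1301\right) \left(-164\right) - 135 = 213364 - 135 = 213229$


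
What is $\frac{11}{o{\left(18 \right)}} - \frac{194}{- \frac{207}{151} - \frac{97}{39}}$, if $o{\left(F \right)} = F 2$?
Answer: $\frac{5172337}{102240} \approx 50.59$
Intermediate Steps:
$o{\left(F \right)} = 2 F$
$\frac{11}{o{\left(18 \right)}} - \frac{194}{- \frac{207}{151} - \frac{97}{39}} = \frac{11}{2 \cdot 18} - \frac{194}{- \frac{207}{151} - \frac{97}{39}} = \frac{11}{36} - \frac{194}{\left(-207\right) \frac{1}{151} - \frac{97}{39}} = 11 \cdot \frac{1}{36} - \frac{194}{- \frac{207}{151} - \frac{97}{39}} = \frac{11}{36} - \frac{194}{- \frac{22720}{5889}} = \frac{11}{36} - - \frac{571233}{11360} = \frac{11}{36} + \frac{571233}{11360} = \frac{5172337}{102240}$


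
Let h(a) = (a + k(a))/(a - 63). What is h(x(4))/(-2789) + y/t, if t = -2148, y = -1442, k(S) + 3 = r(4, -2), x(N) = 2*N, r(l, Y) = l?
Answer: 110607461/164746230 ≈ 0.67138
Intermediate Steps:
k(S) = 1 (k(S) = -3 + 4 = 1)
h(a) = (1 + a)/(-63 + a) (h(a) = (a + 1)/(a - 63) = (1 + a)/(-63 + a))
h(x(4))/(-2789) + y/t = ((1 + 2*4)/(-63 + 2*4))/(-2789) - 1442/(-2148) = ((1 + 8)/(-63 + 8))*(-1/2789) - 1442*(-1/2148) = (9/(-55))*(-1/2789) + 721/1074 = -1/55*9*(-1/2789) + 721/1074 = -9/55*(-1/2789) + 721/1074 = 9/153395 + 721/1074 = 110607461/164746230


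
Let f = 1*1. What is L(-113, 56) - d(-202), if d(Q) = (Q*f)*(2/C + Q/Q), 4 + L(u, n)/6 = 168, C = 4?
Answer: 1287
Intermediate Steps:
f = 1
L(u, n) = 984 (L(u, n) = -24 + 6*168 = -24 + 1008 = 984)
d(Q) = 3*Q/2 (d(Q) = (Q*1)*(2/4 + Q/Q) = Q*(2*(1/4) + 1) = Q*(1/2 + 1) = Q*(3/2) = 3*Q/2)
L(-113, 56) - d(-202) = 984 - 3*(-202)/2 = 984 - 1*(-303) = 984 + 303 = 1287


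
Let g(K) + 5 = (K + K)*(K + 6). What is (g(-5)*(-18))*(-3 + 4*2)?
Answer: 1350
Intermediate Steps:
g(K) = -5 + 2*K*(6 + K) (g(K) = -5 + (K + K)*(K + 6) = -5 + (2*K)*(6 + K) = -5 + 2*K*(6 + K))
(g(-5)*(-18))*(-3 + 4*2) = ((-5 + 2*(-5)² + 12*(-5))*(-18))*(-3 + 4*2) = ((-5 + 2*25 - 60)*(-18))*(-3 + 8) = ((-5 + 50 - 60)*(-18))*5 = -15*(-18)*5 = 270*5 = 1350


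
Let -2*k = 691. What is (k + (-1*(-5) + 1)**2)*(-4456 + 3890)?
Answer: 175177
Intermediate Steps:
k = -691/2 (k = -1/2*691 = -691/2 ≈ -345.50)
(k + (-1*(-5) + 1)**2)*(-4456 + 3890) = (-691/2 + (-1*(-5) + 1)**2)*(-4456 + 3890) = (-691/2 + (5 + 1)**2)*(-566) = (-691/2 + 6**2)*(-566) = (-691/2 + 36)*(-566) = -619/2*(-566) = 175177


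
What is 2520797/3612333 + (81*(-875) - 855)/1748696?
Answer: 2074497492311/3158436133884 ≈ 0.65681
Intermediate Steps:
2520797/3612333 + (81*(-875) - 855)/1748696 = 2520797*(1/3612333) + (-70875 - 855)*(1/1748696) = 2520797/3612333 - 71730*1/1748696 = 2520797/3612333 - 35865/874348 = 2074497492311/3158436133884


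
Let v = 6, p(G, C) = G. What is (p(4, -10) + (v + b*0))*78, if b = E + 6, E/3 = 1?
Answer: 780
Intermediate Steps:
E = 3 (E = 3*1 = 3)
b = 9 (b = 3 + 6 = 9)
(p(4, -10) + (v + b*0))*78 = (4 + (6 + 9*0))*78 = (4 + (6 + 0))*78 = (4 + 6)*78 = 10*78 = 780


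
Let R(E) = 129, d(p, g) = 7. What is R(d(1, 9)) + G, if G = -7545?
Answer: -7416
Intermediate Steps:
R(d(1, 9)) + G = 129 - 7545 = -7416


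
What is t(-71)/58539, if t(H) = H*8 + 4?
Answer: -188/19513 ≈ -0.0096346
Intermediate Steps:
t(H) = 4 + 8*H (t(H) = 8*H + 4 = 4 + 8*H)
t(-71)/58539 = (4 + 8*(-71))/58539 = (4 - 568)*(1/58539) = -564*1/58539 = -188/19513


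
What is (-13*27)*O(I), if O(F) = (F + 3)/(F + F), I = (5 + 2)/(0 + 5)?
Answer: -3861/7 ≈ -551.57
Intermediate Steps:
I = 7/5 ≈ 1.4000
O(F) = (3 + F)/(2*F) (O(F) = (3 + F)/((2*F)) = (3 + F)*(1/(2*F)) = (3 + F)/(2*F))
(-13*27)*O(I) = (-13*27)*((3 + 7/5)/(2*(7/5))) = -351*5*22/(2*7*5) = -351*11/7 = -3861/7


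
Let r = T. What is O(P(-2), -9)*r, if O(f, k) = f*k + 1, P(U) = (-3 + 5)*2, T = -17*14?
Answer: 8330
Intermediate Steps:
T = -238
P(U) = 4 (P(U) = 2*2 = 4)
r = -238
O(f, k) = 1 + f*k
O(P(-2), -9)*r = (1 + 4*(-9))*(-238) = (1 - 36)*(-238) = -35*(-238) = 8330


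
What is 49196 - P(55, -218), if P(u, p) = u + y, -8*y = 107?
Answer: 393235/8 ≈ 49154.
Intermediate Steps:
y = -107/8 (y = -⅛*107 = -107/8 ≈ -13.375)
P(u, p) = -107/8 + u (P(u, p) = u - 107/8 = -107/8 + u)
49196 - P(55, -218) = 49196 - (-107/8 + 55) = 49196 - 1*333/8 = 49196 - 333/8 = 393235/8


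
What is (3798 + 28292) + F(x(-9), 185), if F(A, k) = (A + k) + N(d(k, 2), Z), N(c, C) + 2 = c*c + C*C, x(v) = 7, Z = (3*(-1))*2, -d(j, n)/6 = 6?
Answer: 33612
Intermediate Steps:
d(j, n) = -36 (d(j, n) = -6*6 = -36)
Z = -6 (Z = -3*2 = -6)
N(c, C) = -2 + C² + c² (N(c, C) = -2 + (c*c + C*C) = -2 + (c² + C²) = -2 + (C² + c²) = -2 + C² + c²)
F(A, k) = 1330 + A + k (F(A, k) = (A + k) + (-2 + (-6)² + (-36)²) = (A + k) + (-2 + 36 + 1296) = (A + k) + 1330 = 1330 + A + k)
(3798 + 28292) + F(x(-9), 185) = (3798 + 28292) + (1330 + 7 + 185) = 32090 + 1522 = 33612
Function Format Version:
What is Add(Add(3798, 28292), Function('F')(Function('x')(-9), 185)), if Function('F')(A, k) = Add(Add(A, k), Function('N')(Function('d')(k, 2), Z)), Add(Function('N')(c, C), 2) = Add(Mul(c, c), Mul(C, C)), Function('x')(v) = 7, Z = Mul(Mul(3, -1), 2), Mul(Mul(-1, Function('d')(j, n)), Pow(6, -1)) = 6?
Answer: 33612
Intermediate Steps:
Function('d')(j, n) = -36 (Function('d')(j, n) = Mul(-6, 6) = -36)
Z = -6 (Z = Mul(-3, 2) = -6)
Function('N')(c, C) = Add(-2, Pow(C, 2), Pow(c, 2)) (Function('N')(c, C) = Add(-2, Add(Mul(c, c), Mul(C, C))) = Add(-2, Add(Pow(c, 2), Pow(C, 2))) = Add(-2, Add(Pow(C, 2), Pow(c, 2))) = Add(-2, Pow(C, 2), Pow(c, 2)))
Function('F')(A, k) = Add(1330, A, k) (Function('F')(A, k) = Add(Add(A, k), Add(-2, Pow(-6, 2), Pow(-36, 2))) = Add(Add(A, k), Add(-2, 36, 1296)) = Add(Add(A, k), 1330) = Add(1330, A, k))
Add(Add(3798, 28292), Function('F')(Function('x')(-9), 185)) = Add(Add(3798, 28292), Add(1330, 7, 185)) = Add(32090, 1522) = 33612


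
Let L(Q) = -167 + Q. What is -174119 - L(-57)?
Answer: -173895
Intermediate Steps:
-174119 - L(-57) = -174119 - (-167 - 57) = -174119 - 1*(-224) = -174119 + 224 = -173895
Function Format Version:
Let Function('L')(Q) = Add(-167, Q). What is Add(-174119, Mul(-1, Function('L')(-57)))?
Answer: -173895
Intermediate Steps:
Add(-174119, Mul(-1, Function('L')(-57))) = Add(-174119, Mul(-1, Add(-167, -57))) = Add(-174119, Mul(-1, -224)) = Add(-174119, 224) = -173895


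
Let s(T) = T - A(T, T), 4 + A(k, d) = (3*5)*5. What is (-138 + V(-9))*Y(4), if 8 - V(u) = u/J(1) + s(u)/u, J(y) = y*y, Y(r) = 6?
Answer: -2338/3 ≈ -779.33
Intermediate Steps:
A(k, d) = 71 (A(k, d) = -4 + (3*5)*5 = -4 + 15*5 = -4 + 75 = 71)
J(y) = y²
s(T) = -71 + T (s(T) = T - 1*71 = T - 71 = -71 + T)
V(u) = 8 - u - (-71 + u)/u (V(u) = 8 - (u/(1²) + (-71 + u)/u) = 8 - (u/1 + (-71 + u)/u) = 8 - (u*1 + (-71 + u)/u) = 8 - (u + (-71 + u)/u) = 8 + (-u - (-71 + u)/u) = 8 - u - (-71 + u)/u)
(-138 + V(-9))*Y(4) = (-138 + (7 - 1*(-9) + 71/(-9)))*6 = (-138 + (7 + 9 + 71*(-⅑)))*6 = (-138 + (7 + 9 - 71/9))*6 = (-138 + 73/9)*6 = -1169/9*6 = -2338/3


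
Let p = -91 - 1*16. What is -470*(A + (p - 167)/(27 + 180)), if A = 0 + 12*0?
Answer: 128780/207 ≈ 622.13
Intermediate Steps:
p = -107 (p = -91 - 16 = -107)
A = 0 (A = 0 + 0 = 0)
-470*(A + (p - 167)/(27 + 180)) = -470*(0 + (-107 - 167)/(27 + 180)) = -470*(0 - 274/207) = -470*(-274/207) = 128780/207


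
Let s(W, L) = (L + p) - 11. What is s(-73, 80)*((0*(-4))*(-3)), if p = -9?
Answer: 0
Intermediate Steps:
s(W, L) = -20 + L (s(W, L) = (L - 9) - 11 = (-9 + L) - 11 = -20 + L)
s(-73, 80)*((0*(-4))*(-3)) = (-20 + 80)*((0*(-4))*(-3)) = 60*(0*(-3)) = 60*0 = 0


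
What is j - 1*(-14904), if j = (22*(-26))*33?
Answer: -3972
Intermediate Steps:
j = -18876 (j = -572*33 = -18876)
j - 1*(-14904) = -18876 - 1*(-14904) = -18876 + 14904 = -3972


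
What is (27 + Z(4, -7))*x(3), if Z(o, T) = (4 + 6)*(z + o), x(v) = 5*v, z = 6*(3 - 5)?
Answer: -795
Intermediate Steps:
z = -12 (z = 6*(-2) = -12)
Z(o, T) = -120 + 10*o (Z(o, T) = (4 + 6)*(-12 + o) = 10*(-12 + o) = -120 + 10*o)
(27 + Z(4, -7))*x(3) = (27 + (-120 + 10*4))*(5*3) = (27 + (-120 + 40))*15 = (27 - 80)*15 = -53*15 = -795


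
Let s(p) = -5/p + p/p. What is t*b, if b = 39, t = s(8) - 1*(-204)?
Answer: 63765/8 ≈ 7970.6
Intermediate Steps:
s(p) = 1 - 5/p (s(p) = -5/p + 1 = 1 - 5/p)
t = 1635/8 (t = (-5 + 8)/8 - 1*(-204) = (⅛)*3 + 204 = 3/8 + 204 = 1635/8 ≈ 204.38)
t*b = (1635/8)*39 = 63765/8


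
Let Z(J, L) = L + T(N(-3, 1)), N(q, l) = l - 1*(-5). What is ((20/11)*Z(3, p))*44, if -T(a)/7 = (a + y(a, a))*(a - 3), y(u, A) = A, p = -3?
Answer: -20400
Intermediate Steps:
N(q, l) = 5 + l (N(q, l) = l + 5 = 5 + l)
T(a) = -14*a*(-3 + a) (T(a) = -7*(a + a)*(a - 3) = -7*2*a*(-3 + a) = -14*a*(-3 + a))
Z(J, L) = -252 + L (Z(J, L) = L + 14*(5 + 1)*(3 - (5 + 1)) = L + 14*6*(3 - 1*6) = L + 14*6*(3 - 6) = L + 14*6*(-3) = L - 252 = -252 + L)
((20/11)*Z(3, p))*44 = ((20/11)*(-252 - 3))*44 = ((20*(1/11))*(-255))*44 = ((20/11)*(-255))*44 = -5100/11*44 = -20400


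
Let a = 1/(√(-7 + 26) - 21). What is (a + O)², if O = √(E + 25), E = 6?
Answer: (21 + √19 - 422*√31)²/178084 ≈ 30.334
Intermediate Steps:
O = √31 (O = √(6 + 25) = √31 ≈ 5.5678)
a = 1/(-21 + √19) (a = 1/(√19 - 21) = 1/(-21 + √19) ≈ -0.060092)
(a + O)² = ((-21/422 - √19/422) + √31)² = (-21/422 + √31 - √19/422)²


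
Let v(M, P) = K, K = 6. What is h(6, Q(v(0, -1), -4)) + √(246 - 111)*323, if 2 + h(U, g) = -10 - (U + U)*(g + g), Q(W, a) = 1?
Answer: -36 + 969*√15 ≈ 3716.9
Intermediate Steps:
v(M, P) = 6
h(U, g) = -12 - 4*U*g (h(U, g) = -2 + (-10 - (U + U)*(g + g)) = -2 + (-10 - 2*U*2*g) = -2 + (-10 - 4*U*g) = -12 - 4*U*g)
h(6, Q(v(0, -1), -4)) + √(246 - 111)*323 = (-12 - 4*6*1) + √(246 - 111)*323 = (-12 - 24) + √135*323 = -36 + (3*√15)*323 = -36 + 969*√15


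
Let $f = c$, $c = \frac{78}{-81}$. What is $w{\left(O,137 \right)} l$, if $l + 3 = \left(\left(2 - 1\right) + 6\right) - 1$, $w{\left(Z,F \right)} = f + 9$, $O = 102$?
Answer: $\frac{217}{9} \approx 24.111$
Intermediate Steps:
$c = - \frac{26}{27}$ ($c = 78 \left(- \frac{1}{81}\right) = - \frac{26}{27} \approx -0.96296$)
$f = - \frac{26}{27} \approx -0.96296$
$w{\left(Z,F \right)} = \frac{217}{27}$ ($w{\left(Z,F \right)} = - \frac{26}{27} + 9 = \frac{217}{27}$)
$l = 3$ ($l = -3 + \left(\left(\left(2 - 1\right) + 6\right) - 1\right) = -3 + \left(\left(1 + 6\right) - 1\right) = -3 + \left(7 - 1\right) = -3 + 6 = 3$)
$w{\left(O,137 \right)} l = \frac{217}{27} \cdot 3 = \frac{217}{9}$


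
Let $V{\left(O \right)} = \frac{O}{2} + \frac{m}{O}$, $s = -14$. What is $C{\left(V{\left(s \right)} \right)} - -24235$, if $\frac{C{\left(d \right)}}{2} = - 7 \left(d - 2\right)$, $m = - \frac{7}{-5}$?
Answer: $\frac{121812}{5} \approx 24362.0$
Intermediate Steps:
$m = \frac{7}{5}$ ($m = \left(-7\right) \left(- \frac{1}{5}\right) = \frac{7}{5} \approx 1.4$)
$V{\left(O \right)} = \frac{O}{2} + \frac{7}{5 O}$
$C{\left(d \right)} = 28 - 14 d$ ($C{\left(d \right)} = 2 \left(- 7 \left(d - 2\right)\right) = 2 \left(- 7 \left(-2 + d\right)\right) = 2 \left(14 - 7 d\right) = 28 - 14 d$)
$C{\left(V{\left(s \right)} \right)} - -24235 = \left(28 - 14 \left(\frac{1}{2} \left(-14\right) + \frac{7}{5 \left(-14\right)}\right)\right) - -24235 = \left(28 - 14 \left(-7 + \frac{7}{5} \left(- \frac{1}{14}\right)\right)\right) + 24235 = \left(28 - 14 \left(-7 - \frac{1}{10}\right)\right) + 24235 = \left(28 - - \frac{497}{5}\right) + 24235 = \left(28 + \frac{497}{5}\right) + 24235 = \frac{637}{5} + 24235 = \frac{121812}{5}$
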